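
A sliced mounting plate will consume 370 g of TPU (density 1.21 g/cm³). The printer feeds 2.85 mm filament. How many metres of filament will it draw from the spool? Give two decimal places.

Extruded volume: 370/1.21 = 305.7851 cm³ (305785.1 mm³).
A = π r² = π × 1.425² = 6.3794 mm².
L = V/A = 305785.1/6.3794 = 47933.21 mm → 47.93 m.

47.93 m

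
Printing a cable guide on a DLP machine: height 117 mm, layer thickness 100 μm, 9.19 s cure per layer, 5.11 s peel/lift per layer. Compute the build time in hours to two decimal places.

Layers = ⌈117/0.1⌉ = 1170.
Per-layer time: 9.19 + 5.11 → 14.3 s.
Total = 1170 × 14.3 = 16731 s = 4.65 hours.

4.65 hours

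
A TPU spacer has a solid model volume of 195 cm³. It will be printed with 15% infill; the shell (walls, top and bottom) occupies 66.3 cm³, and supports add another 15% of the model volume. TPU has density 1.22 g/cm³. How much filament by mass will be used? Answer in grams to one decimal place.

140.1 g

Infill region = 195 − 66.3 = 128.7 cm³.
Infill deposited = 0.15 × 128.7, so 19.305 cm³.
Support = 0.15 × 195 = 29.25 cm³.
Deposited volume: 66.3 + 19.305 + 29.25 → 114.855 cm³.
Mass = 114.855 × 1.22 = 140.1231 g.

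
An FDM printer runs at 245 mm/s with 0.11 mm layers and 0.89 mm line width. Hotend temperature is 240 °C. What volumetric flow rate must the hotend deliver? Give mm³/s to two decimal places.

Extrusion cross-section = 0.11 × 0.89 = 0.0979 mm².
Q = v·A = 245 × 0.0979 = 23.99 mm³/s.

23.99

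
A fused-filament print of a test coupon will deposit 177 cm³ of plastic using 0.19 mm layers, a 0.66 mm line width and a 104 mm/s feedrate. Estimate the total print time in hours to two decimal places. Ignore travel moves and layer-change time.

3.77 hours

Extrusion cross-section = 0.19 × 0.66 = 0.1254 mm².
Total extruded path = 177000/0.1254 = 1411483.3 mm.
Print-move time = 1411483.3 / 104 = 13572 s.
That's 13572 s → 3.77 hours.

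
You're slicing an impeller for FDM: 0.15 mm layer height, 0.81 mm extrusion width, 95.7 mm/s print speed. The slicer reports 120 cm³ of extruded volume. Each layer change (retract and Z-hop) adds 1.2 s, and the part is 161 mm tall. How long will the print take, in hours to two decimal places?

Extrusion cross-section = 0.15 × 0.81 = 0.1215 mm².
Toolpath length = 120 cm³ / 0.1215 mm² = 120000 / 0.1215 = 987654.3 mm.
Print-move time: 987654.3 / 95.7 → 10320.3 s.
Layer count = ceil(161 / 0.15) = 1074.
Layer-change overhead: 1074 × 1.2 → 1288.8 s.
Altogether 10320.3 + 1288.8 = 11609.1 s, i.e. 3.22 hours.

3.22 hours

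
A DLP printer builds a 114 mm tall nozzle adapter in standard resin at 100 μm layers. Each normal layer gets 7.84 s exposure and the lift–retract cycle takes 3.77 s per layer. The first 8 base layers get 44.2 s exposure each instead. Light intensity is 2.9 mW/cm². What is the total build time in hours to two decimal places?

3.76 hours

Layers = ⌈114/0.1⌉ = 1140.
Base layers: 8 × (44.2 + 3.77) → 383.76 s.
Normal layers = 1132 × (7.84 + 3.77) = 13142.52 s.
Total = 383.76 + 13142.52 = 13526.28 s = 3.76 hours.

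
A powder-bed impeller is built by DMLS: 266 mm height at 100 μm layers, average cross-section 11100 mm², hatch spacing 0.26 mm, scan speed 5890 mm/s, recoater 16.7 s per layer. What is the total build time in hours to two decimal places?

Layers = ⌈266/0.1⌉ = 2660.
Scan path per layer = 11100 / 0.26 = 42692.3 mm.
Per-layer scan time = 42692.3 / 5890 = 7.2483 s.
Per-layer time = 7.2483 + 16.7 = 23.9483 s.
Build time = 2660 × 23.9483 = 63702.478 s = 17.70 hours.

17.70 hours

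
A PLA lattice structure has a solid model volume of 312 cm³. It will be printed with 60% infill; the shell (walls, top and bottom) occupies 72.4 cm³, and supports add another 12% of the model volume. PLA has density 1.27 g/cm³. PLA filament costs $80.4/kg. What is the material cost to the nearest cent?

Infill region: 312 − 72.4 → 239.6 cm³.
Infill volume = 0.60 × 239.6, so 143.76 cm³.
Support: 0.12 × 312 → 37.44 cm³.
Total extruded = 72.4 + 143.76 + 37.44 = 253.6 cm³.
Mass = 253.6 × 1.27 = 322.072 g.
Cost = 322.072 g / 1000 × $80.4/kg = $25.89.

$25.89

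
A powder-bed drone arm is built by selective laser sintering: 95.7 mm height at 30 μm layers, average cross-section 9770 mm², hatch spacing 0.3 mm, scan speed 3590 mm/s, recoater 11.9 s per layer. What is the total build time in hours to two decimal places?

Layer count = ceil(95.7 / 0.03) = 3190.
Per-layer scan distance = 9770 / 0.3 = 32566.7 mm.
Per-layer scan time = 32566.7 / 3590 = 9.0715 s.
Per-layer time: 9.0715 + 11.9 → 20.9715 s.
Build time = 3190 × 20.9715 = 66899.085 s = 18.58 hours.

18.58 hours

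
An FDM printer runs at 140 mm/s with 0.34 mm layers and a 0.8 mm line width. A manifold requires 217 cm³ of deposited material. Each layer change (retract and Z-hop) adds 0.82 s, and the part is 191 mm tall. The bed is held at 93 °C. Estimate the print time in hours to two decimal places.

Line area: 0.34 × 0.8 → 0.272 mm².
Toolpath length = 217 cm³ / 0.272 mm² = 217000 / 0.272 = 797794.1 mm.
Print-move time: 797794.1 / 140 → 5698.5 s.
Number of layers: 191 / 0.34 → 562 (rounded up).
Layer-change overhead: 562 × 0.82 → 460.84 s.
Altogether 5698.5 + 460.84 = 6159.34 s, i.e. 1.71 hours.

1.71 hours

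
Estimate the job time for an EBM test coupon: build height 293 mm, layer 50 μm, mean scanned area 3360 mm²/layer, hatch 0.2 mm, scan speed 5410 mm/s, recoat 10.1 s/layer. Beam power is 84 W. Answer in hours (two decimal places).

Number of layers: 293 / 0.05 → 5860 (rounded up).
Per-layer scan distance = 3360 / 0.2 = 16800 mm.
Per-layer scan time = 16800 / 5410, so 3.1054 s.
Time per layer = 3.1054 + 10.1 = 13.2054 s.
Total: 5860 × 13.2054 s = 77383.644 s → 21.50 hours.

21.50 hours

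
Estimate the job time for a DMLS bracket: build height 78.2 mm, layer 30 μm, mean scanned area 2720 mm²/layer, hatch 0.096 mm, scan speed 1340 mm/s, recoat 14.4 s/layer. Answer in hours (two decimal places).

Number of layers: 78.2 / 0.03 → 2607 (rounded up).
Hatch length per layer: 2720 / 0.096 → 28333.3 mm.
Laser time per layer = 28333.3 / 1340, so 21.1443 s.
Layer cycle = 21.1443 + 14.4 = 35.5443 s.
Total: 2607 × 35.5443 s = 92663.9901 s → 25.74 hours.

25.74 hours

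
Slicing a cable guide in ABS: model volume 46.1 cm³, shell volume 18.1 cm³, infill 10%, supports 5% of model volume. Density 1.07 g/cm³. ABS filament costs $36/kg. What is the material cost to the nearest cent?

$0.89

Volume inside the shell: 46.1 − 18.1 → 28 cm³.
Infill deposited = 0.10 × 28, so 2.8 cm³.
Support: 0.05 × 46.1 → 2.305 cm³.
Total printed volume: 18.1 + 2.8 + 2.305 → 23.205 cm³.
Mass = 23.205 × 1.07, so 24.82935 g.
At $36/kg: 24.82935/1000 × 36 = $0.89.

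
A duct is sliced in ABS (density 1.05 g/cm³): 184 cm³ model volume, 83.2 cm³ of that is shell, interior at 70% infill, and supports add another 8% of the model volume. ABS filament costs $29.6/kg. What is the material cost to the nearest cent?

$5.24

Infill region: 184 − 83.2 → 100.8 cm³.
Infill volume = 0.70 × 100.8 = 70.56 cm³.
Support = 0.08 × 184 = 14.72 cm³.
Deposited volume = 83.2 + 70.56 + 14.72, so 168.48 cm³.
Mass = 168.48 × 1.05, so 176.904 g.
Cost = 176.904 g / 1000 × $29.6/kg = $5.24.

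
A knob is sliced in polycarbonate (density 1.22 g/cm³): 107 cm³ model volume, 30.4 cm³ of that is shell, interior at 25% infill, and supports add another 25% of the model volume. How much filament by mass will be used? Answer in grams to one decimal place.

Infill region = 107 − 30.4 = 76.6 cm³.
Infill volume = 0.25 × 76.6 = 19.15 cm³.
Support: 0.25 × 107 → 26.75 cm³.
Total extruded: 30.4 + 19.15 + 26.75 → 76.3 cm³.
Mass = 76.3 × 1.22, so 93.086 g.

93.1 g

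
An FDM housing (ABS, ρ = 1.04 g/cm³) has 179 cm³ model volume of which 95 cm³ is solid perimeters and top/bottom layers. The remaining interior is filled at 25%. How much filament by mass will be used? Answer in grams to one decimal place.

120.6 g

Interior volume = 179 − 95, so 84 cm³.
Deposited infill: 0.25 × 84 → 21 cm³.
Deposited volume = 95 + 21 = 116 cm³.
Mass = 116 × 1.04, so 120.64 g.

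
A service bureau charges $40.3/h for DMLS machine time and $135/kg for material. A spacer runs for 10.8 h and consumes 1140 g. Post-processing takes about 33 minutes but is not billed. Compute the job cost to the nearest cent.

Machine-time cost = 40.3 × 10.8, so $435.24.
Feedstock cost = 135 × 1140/1000, so $153.90.
Job cost: 435.24 + 153.90 = $589.14.

$589.14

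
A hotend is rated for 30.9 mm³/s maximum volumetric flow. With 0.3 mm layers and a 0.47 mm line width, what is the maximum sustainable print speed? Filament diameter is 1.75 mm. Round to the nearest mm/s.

219 mm/s

A = 0.3 × 0.47, so 0.141 mm².
Max speed = 30.9 / 0.141 = 219.15 ≈ 219 mm/s.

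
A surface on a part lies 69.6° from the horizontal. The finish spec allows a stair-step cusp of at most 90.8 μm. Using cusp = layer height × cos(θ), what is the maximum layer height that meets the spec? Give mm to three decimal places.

0.260 mm

cos(69.6°) = 0.3486; t_max = 0.0908/0.3486 = 0.260 mm.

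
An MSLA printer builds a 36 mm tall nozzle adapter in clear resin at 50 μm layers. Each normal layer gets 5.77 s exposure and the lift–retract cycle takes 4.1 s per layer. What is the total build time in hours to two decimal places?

1.97 hours

Layers = ⌈36/0.05⌉ = 720.
Cycle time = 5.77 + 4.1 = 9.87 s.
Total = 720 × 9.87 = 7106.4 s = 1.97 hours.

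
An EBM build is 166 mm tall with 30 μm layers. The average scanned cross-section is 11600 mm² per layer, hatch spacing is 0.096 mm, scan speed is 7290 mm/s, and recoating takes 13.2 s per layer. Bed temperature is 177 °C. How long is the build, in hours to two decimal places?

Layer count = ceil(166 / 0.03) = 5534.
Hatch length per layer: 11600 / 0.096 → 120833.3 mm.
Per-layer scan time = 120833.3 / 7290, so 16.5752 s.
Time per layer = 16.5752 + 13.2 = 29.7752 s.
Build time = 5534 × 29.7752 = 164775.9568 s = 45.77 hours.

45.77 hours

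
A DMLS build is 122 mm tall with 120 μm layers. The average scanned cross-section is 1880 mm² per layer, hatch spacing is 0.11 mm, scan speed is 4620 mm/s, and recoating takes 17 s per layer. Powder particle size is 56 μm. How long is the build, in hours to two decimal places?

Layers = ⌈122/0.12⌉ = 1017.
Scan path per layer: 1880 / 0.11 → 17090.9 mm.
Per-layer scan time: 17090.9 / 4620 → 3.6993 s.
Time per layer = 3.6993 + 17, so 20.6993 s.
Build time = 1017 × 20.6993 = 21051.1881 s = 5.85 hours.

5.85 hours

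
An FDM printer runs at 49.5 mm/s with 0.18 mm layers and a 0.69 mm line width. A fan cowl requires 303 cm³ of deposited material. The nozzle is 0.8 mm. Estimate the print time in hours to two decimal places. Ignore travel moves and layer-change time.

Bead cross-section = 0.18 × 0.69 = 0.1242 mm².
Total extruded path = 303000/0.1242 = 2439613.5 mm.
Time extruding = 2439613.5 / 49.5, so 49285.1 s.
49285.1 s = 13.69 hours.

13.69 hours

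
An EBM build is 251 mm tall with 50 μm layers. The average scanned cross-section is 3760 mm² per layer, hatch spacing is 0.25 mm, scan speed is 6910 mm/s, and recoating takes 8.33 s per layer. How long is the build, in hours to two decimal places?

Number of layers: 251 / 0.05 → 5020 (rounded up).
Hatch length per layer: 3760 / 0.25 → 15040 mm.
Beam time per layer = 15040 / 6910, so 2.1766 s.
Per-layer time: 2.1766 + 8.33 → 10.5066 s.
Build time = 5020 × 10.5066 = 52743.132 s = 14.65 hours.

14.65 hours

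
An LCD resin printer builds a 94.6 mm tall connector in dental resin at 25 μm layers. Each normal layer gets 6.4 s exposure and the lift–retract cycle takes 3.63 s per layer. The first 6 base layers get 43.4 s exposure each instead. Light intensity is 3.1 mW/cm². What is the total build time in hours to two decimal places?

Number of layers: 94.6 / 0.025 → 3784 (rounded up).
Bottom layers = 6 × (43.4 + 3.63) = 282.18 s.
Remaining layers = 3778 × (6.4 + 3.63), so 37893.34 s.
Sum: 282.18 + 37893.34 = 38175.52 s → 10.60 hours.

10.60 hours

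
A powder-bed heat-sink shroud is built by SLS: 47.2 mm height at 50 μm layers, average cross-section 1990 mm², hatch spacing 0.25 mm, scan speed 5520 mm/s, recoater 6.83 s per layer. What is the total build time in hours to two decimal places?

Number of layers: 47.2 / 0.05 → 944 (rounded up).
Hatch length per layer = 1990 / 0.25 = 7960 mm.
Laser time per layer = 7960 / 5520, so 1.442 s.
Time per layer: 1.442 + 6.83 → 8.272 s.
Build time = 944 × 8.272 = 7808.768 s = 2.17 hours.

2.17 hours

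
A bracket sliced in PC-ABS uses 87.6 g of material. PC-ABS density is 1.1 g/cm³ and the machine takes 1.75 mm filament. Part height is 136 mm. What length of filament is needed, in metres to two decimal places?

Extruded volume: 87.6/1.1 = 79.6364 cm³ (79636.4 mm³).
Filament cross-section = π × (1.75/2)² = 2.4053 mm².
Length = 79636.4 / 2.4053 = 33108.72 mm = 33.11 m.

33.11 m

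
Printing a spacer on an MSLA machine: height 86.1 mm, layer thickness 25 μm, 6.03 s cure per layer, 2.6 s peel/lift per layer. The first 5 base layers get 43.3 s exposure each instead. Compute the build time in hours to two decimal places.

8.31 hours

Layer count = ceil(86.1 / 0.025) = 3444.
Base layers: 5 × (43.3 + 2.6) → 229.5 s.
Normal layers: 3439 × (6.03 + 2.6) → 29678.57 s.
Total = 229.5 + 29678.57 = 29908.07 s = 8.31 hours.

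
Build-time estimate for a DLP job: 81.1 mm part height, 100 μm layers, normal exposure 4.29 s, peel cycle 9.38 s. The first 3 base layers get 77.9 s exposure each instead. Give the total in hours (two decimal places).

3.14 hours

Layer count = ceil(81.1 / 0.1) = 811.
Base layers = 3 × (77.9 + 9.38) = 261.84 s.
Normal layers: 808 × (4.29 + 9.38) → 11045.36 s.
Sum: 261.84 + 11045.36 = 11307.2 s → 3.14 hours.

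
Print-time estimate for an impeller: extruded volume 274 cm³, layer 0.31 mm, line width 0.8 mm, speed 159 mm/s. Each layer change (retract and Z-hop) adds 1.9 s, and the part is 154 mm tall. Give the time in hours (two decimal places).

Line area = 0.31 × 0.8, so 0.248 mm².
Total extruded path = 274000/0.248 = 1104838.7 mm.
Print-move time: 1104838.7 / 159 → 6948.7 s.
Layer count = ceil(154 / 0.31) = 497.
Z-hop total = 497 × 1.9 = 944.3 s.
Altogether 6948.7 + 944.3 = 7893 s, i.e. 2.19 hours.

2.19 hours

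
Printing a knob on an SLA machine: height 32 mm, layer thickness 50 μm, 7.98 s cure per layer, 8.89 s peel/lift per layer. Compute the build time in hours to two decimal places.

3.00 hours

Layer count = ceil(32 / 0.05) = 640.
Cycle time = 7.98 + 8.89, so 16.87 s.
Total = 640 × 16.87 = 10796.8 s = 3.00 hours.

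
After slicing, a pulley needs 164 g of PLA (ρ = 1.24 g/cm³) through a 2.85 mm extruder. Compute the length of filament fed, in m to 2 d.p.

Extruded volume: 164/1.24 = 132.2581 cm³ (132258.1 mm³).
Filament cross-section = π × (2.85/2)² = 6.3794 mm².
L = V/A = 132258.1/6.3794 = 20732.06 mm → 20.73 m.

20.73 m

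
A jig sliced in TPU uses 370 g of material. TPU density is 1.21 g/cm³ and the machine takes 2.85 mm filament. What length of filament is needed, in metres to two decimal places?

Volume = 370 g / 1.21 g·cm⁻³ = 305.7851 cm³ = 305785.1 mm³.
Filament cross-section = π × (2.85/2)² = 6.3794 mm².
L = V/A = 305785.1/6.3794 = 47933.21 mm → 47.93 m.

47.93 m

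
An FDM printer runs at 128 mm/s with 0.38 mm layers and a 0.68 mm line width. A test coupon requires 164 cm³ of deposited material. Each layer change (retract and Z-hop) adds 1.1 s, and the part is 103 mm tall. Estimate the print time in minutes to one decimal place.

87.6 minutes

Line area = 0.38 × 0.68, so 0.2584 mm².
Toolpath length = 164 cm³ / 0.2584 mm² = 164000 / 0.2584 = 634674.9 mm.
Extrusion time = 634674.9 / 128, so 4958.4 s.
Layers = ⌈103/0.38⌉ = 272.
Layer-change overhead = 272 × 1.1, so 299.2 s.
Total = 4958.4 + 299.2 = 5257.6 s = 87.6 minutes.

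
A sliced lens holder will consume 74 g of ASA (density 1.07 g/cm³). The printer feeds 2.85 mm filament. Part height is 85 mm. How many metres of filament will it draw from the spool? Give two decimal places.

10.84 m

Extruded volume: 74/1.07 = 69.1589 cm³ (69158.9 mm³).
Cross-section of 2.85 mm filament: π·(2.85/2)² = 6.3794 mm².
L = V/A = 69158.9/6.3794 = 10840.97 mm → 10.84 m.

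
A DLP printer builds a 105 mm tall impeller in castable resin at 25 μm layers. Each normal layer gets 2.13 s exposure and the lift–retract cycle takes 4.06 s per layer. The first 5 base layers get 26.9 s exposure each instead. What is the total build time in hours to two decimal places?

7.26 hours

Number of layers: 105 / 0.025 → 4200 (rounded up).
Bottom layers = 5 × (26.9 + 4.06), so 154.8 s.
Regular layers: 4195 × (2.13 + 4.06) → 25967.05 s.
Total = 154.8 + 25967.05 = 26121.85 s = 7.26 hours.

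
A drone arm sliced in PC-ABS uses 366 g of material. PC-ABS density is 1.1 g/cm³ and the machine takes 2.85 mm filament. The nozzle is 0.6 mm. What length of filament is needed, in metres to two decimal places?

52.16 m

Volume = 366 g / 1.1 g·cm⁻³ = 332.7273 cm³ = 332727.3 mm³.
Cross-section of 2.85 mm filament: π·(2.85/2)² = 6.3794 mm².
Length = 332727.3 / 6.3794 = 52156.52 mm = 52.16 m.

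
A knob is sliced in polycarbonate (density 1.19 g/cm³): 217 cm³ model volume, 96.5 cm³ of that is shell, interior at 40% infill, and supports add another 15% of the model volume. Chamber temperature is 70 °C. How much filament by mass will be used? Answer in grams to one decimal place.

210.9 g

Infill region = 217 − 96.5 = 120.5 cm³.
Infill volume = 0.40 × 120.5, so 48.2 cm³.
Support = 0.15 × 217, so 32.55 cm³.
Deposited volume: 96.5 + 48.2 + 32.55 → 177.25 cm³.
Mass = 177.25 × 1.19 = 210.9275 g.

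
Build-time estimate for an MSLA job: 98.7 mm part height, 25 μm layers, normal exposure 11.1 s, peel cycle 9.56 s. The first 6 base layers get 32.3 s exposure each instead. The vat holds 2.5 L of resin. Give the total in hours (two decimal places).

22.69 hours

Number of layers: 98.7 / 0.025 → 3948 (rounded up).
Burn-in layers = 6 × (32.3 + 9.56) = 251.16 s.
Regular layers: 3942 × (11.1 + 9.56) → 81441.72 s.
Sum: 251.16 + 81441.72 = 81692.88 s → 22.69 hours.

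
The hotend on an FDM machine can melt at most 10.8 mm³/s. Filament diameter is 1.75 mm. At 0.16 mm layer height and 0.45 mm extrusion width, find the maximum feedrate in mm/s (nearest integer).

Extrusion cross-section = 0.16 × 0.45, so 0.072 mm².
Max speed = 10.8 / 0.072 = 150.00 ≈ 150 mm/s.

150 mm/s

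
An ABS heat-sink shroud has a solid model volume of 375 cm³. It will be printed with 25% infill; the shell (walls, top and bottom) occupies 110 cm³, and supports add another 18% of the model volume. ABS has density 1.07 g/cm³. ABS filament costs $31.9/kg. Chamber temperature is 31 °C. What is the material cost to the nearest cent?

$8.32

Infill region = 375 − 110, so 265 cm³.
Deposited infill = 0.25 × 265 = 66.25 cm³.
Support: 0.18 × 375 → 67.5 cm³.
Deposited volume = 110 + 66.25 + 67.5 = 243.75 cm³.
Mass = 243.75 × 1.07 = 260.8125 g.
At $31.9/kg: 260.8125/1000 × 31.9 = $8.32.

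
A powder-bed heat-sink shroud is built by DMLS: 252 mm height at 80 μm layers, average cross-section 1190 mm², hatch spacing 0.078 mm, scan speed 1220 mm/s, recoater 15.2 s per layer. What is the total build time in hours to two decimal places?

Number of layers: 252 / 0.08 → 3150 (rounded up).
Per-layer scan distance = 1190 / 0.078 = 15256.4 mm.
Per-layer scan time = 15256.4 / 1220 = 12.5052 s.
Layer cycle = 12.5052 + 15.2, so 27.7052 s.
Build time = 3150 × 27.7052 = 87271.38 s = 24.24 hours.

24.24 hours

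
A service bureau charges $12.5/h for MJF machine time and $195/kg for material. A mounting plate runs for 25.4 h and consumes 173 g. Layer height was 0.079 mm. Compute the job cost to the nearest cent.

Machine cost = 12.5 × 25.4 = $317.50.
Feedstock cost: 195 × 173/1000 → $33.735.
Total = 317.50 + 33.735 = 351.235 ≈ $351.24.

$351.24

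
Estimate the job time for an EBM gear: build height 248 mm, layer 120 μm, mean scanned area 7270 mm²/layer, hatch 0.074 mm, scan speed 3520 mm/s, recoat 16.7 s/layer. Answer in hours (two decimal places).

25.61 hours

Layer count = ceil(248 / 0.12) = 2067.
Per-layer scan distance: 7270 / 0.074 → 98243.2 mm.
Beam time per layer: 98243.2 / 3520 → 27.91 s.
Per-layer time: 27.91 + 16.7 → 44.61 s.
Total: 2067 × 44.61 s = 92208.87 s → 25.61 hours.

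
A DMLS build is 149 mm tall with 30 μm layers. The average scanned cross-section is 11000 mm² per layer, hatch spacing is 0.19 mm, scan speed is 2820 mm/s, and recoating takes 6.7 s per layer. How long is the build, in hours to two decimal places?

37.57 hours

Layers = ⌈149/0.03⌉ = 4967.
Per-layer scan distance = 11000 / 0.19, so 57894.7 mm.
Laser time per layer = 57894.7 / 2820, so 20.53 s.
Per-layer time: 20.53 + 6.7 → 27.23 s.
Total: 4967 × 27.23 s = 135251.41 s → 37.57 hours.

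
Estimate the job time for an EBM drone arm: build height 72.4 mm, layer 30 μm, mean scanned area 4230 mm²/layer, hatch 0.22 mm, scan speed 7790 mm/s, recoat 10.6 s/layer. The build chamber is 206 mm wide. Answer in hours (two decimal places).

8.76 hours

Number of layers: 72.4 / 0.03 → 2414 (rounded up).
Per-layer scan distance = 4230 / 0.22 = 19227.3 mm.
Scan time per layer = 19227.3 / 7790 = 2.4682 s.
Time per layer: 2.4682 + 10.6 → 13.0682 s.
Build time = 2414 × 13.0682 = 31546.6348 s = 8.76 hours.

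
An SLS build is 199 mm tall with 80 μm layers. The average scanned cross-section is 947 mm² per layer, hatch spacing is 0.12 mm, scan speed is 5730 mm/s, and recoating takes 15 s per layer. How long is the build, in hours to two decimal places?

11.32 hours

Layer count = ceil(199 / 0.08) = 2488.
Scan path per layer = 947 / 0.12, so 7891.7 mm.
Laser time per layer = 7891.7 / 5730 = 1.3773 s.
Per-layer time = 1.3773 + 15 = 16.3773 s.
Build time = 2488 × 16.3773 = 40746.7224 s = 11.32 hours.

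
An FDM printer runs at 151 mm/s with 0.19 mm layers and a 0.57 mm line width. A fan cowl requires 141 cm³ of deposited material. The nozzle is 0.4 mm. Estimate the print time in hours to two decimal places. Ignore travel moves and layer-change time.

Bead cross-section = 0.19 × 0.57, so 0.1083 mm².
Path length: 141000 mm³ / 0.1083 mm² → 1301939.1 mm.
Print-move time = 1301939.1 / 151 = 8622.1 s.
In the requested units: 8622.1 s = 2.40 hours.

2.40 hours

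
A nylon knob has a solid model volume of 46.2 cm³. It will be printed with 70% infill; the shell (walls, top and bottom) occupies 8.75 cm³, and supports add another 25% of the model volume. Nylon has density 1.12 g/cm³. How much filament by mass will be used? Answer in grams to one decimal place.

Volume inside the shell = 46.2 − 8.75, so 37.45 cm³.
Infill volume = 0.70 × 37.45 = 26.215 cm³.
Support = 0.25 × 46.2 = 11.55 cm³.
Deposited volume = 8.75 + 26.215 + 11.55, so 46.515 cm³.
Mass = 46.515 × 1.12, so 52.0968 g.

52.1 g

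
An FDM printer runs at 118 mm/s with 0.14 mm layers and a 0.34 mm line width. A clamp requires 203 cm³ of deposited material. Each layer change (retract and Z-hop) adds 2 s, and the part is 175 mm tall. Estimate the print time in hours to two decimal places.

10.73 hours

Bead cross-section = 0.14 × 0.34, so 0.0476 mm².
Path length: 203000 mm³ / 0.0476 mm² → 4264705.9 mm.
Print-move time: 4264705.9 / 118 → 36141.6 s.
Number of layers: 175 / 0.14 → 1250 (rounded up).
Non-print overhead: 1250 × 2 → 2500 s.
Total = 36141.6 + 2500 = 38641.6 s = 10.73 hours.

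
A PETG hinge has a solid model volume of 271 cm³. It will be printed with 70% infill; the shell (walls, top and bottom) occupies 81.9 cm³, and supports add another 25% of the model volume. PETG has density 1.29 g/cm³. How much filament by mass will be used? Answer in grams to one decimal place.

Volume inside the shell = 271 − 81.9 = 189.1 cm³.
Deposited infill = 0.70 × 189.1 = 132.37 cm³.
Support: 0.25 × 271 → 67.75 cm³.
Total printed volume = 81.9 + 132.37 + 67.75 = 282.02 cm³.
Mass = 282.02 × 1.29, so 363.8058 g.

363.8 g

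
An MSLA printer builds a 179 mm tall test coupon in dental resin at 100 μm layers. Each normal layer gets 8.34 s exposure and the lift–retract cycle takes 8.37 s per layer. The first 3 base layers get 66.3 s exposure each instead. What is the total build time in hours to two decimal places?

8.36 hours

Layers = ⌈179/0.1⌉ = 1790.
Base layers = 3 × (66.3 + 8.37) = 224.01 s.
Normal layers: 1787 × (8.34 + 8.37) → 29860.77 s.
Sum: 224.01 + 29860.77 = 30084.78 s → 8.36 hours.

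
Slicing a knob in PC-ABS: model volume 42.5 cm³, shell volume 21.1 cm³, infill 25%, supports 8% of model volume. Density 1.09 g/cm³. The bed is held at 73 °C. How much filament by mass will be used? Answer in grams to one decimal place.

Volume inside the shell = 42.5 − 21.1, so 21.4 cm³.
Infill deposited = 0.25 × 21.4 = 5.35 cm³.
Support: 0.08 × 42.5 → 3.4 cm³.
Deposited volume = 21.1 + 5.35 + 3.4 = 29.85 cm³.
Mass = 29.85 × 1.09, so 32.5365 g.

32.5 g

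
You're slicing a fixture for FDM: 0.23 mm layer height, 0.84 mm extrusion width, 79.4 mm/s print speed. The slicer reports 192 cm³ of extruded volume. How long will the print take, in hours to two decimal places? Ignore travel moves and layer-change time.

Extrusion cross-section = 0.23 × 0.84, so 0.1932 mm².
Path length: 192000 mm³ / 0.1932 mm² → 993788.8 mm.
Time extruding = 993788.8 / 79.4, so 12516.2 s.
Converting: 12516.2 s = 3.48 hours.

3.48 hours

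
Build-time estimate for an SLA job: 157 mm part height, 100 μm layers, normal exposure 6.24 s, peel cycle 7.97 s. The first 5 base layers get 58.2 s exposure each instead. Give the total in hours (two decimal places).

6.27 hours

Layer count = ceil(157 / 0.1) = 1570.
Burn-in layers = 5 × (58.2 + 7.97), so 330.85 s.
Regular layers: 1565 × (6.24 + 7.97) → 22238.65 s.
Sum: 330.85 + 22238.65 = 22569.5 s → 6.27 hours.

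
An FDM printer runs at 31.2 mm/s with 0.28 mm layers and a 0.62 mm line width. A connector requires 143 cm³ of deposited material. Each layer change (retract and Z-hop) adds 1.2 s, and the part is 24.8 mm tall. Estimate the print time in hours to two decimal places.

Extrusion cross-section = 0.28 × 0.62 = 0.1736 mm².
Path length: 143000 mm³ / 0.1736 mm² → 823732.7 mm.
Time extruding = 823732.7 / 31.2 = 26401.7 s.
Number of layers: 24.8 / 0.28 → 89 (rounded up).
Non-print overhead = 89 × 1.2, so 106.8 s.
Total = 26401.7 + 106.8 = 26508.5 s = 7.36 hours.

7.36 hours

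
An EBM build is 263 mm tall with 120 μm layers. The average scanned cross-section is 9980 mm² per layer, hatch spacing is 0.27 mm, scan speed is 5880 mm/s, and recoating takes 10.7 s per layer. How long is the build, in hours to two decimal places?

10.34 hours

Number of layers: 263 / 0.12 → 2192 (rounded up).
Scan path per layer = 9980 / 0.27 = 36963 mm.
Scan time per layer = 36963 / 5880, so 6.2862 s.
Time per layer: 6.2862 + 10.7 → 16.9862 s.
Build time = 2192 × 16.9862 = 37233.7504 s = 10.34 hours.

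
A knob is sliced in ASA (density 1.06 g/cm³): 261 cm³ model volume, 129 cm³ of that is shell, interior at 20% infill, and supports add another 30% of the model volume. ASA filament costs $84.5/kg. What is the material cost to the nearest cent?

Interior volume: 261 − 129 → 132 cm³.
Deposited infill: 0.20 × 132 → 26.4 cm³.
Support: 0.30 × 261 → 78.3 cm³.
Total extruded = 129 + 26.4 + 78.3, so 233.7 cm³.
Mass = 233.7 × 1.06, so 247.722 g.
At $84.5/kg: 247.722/1000 × 84.5 = $20.93.

$20.93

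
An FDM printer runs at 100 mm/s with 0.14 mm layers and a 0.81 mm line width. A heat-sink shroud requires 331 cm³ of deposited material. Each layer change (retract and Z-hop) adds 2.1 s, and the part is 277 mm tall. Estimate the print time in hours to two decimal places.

Extrusion cross-section = 0.14 × 0.81, so 0.1134 mm².
Path length: 331000 mm³ / 0.1134 mm² → 2918871.3 mm.
Time extruding = 2918871.3 / 100, so 29188.7 s.
Layers = ⌈277/0.14⌉ = 1979.
Z-hop total: 1979 × 2.1 → 4155.9 s.
Altogether 29188.7 + 4155.9 = 33344.6 s, i.e. 9.26 hours.

9.26 hours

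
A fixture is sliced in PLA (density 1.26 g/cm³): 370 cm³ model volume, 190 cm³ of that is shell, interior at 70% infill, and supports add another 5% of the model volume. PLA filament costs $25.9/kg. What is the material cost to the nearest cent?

Interior volume = 370 − 190, so 180 cm³.
Infill deposited = 0.70 × 180, so 126 cm³.
Support = 0.05 × 370 = 18.5 cm³.
Total extruded: 190 + 126 + 18.5 → 334.5 cm³.
Mass: 334.5 × 1.26 → 421.47 g.
At $25.9/kg: 421.47/1000 × 25.9 = $10.92.

$10.92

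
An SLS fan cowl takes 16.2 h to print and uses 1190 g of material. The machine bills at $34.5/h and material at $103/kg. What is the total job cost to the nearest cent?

$681.47

Machine cost = 34.5 × 16.2, so $558.90.
Material cost: 103 × 1190/1000 → $122.57.
Total = 558.90 + 122.57 = $681.47.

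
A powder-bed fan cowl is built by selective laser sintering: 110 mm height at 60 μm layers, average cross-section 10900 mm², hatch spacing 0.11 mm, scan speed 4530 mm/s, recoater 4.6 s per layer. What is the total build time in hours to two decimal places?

13.49 hours

Layers = ⌈110/0.06⌉ = 1834.
Scan path per layer = 10900 / 0.11, so 99090.9 mm.
Laser time per layer: 99090.9 / 4530 → 21.8744 s.
Layer cycle = 21.8744 + 4.6, so 26.4744 s.
Build time = 1834 × 26.4744 = 48554.0496 s = 13.49 hours.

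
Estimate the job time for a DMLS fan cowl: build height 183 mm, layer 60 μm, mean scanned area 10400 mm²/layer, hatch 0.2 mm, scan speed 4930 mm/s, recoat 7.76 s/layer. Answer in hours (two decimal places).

15.51 hours

Layers = ⌈183/0.06⌉ = 3050.
Hatch length per layer: 10400 / 0.2 → 52000 mm.
Laser time per layer: 52000 / 4930 → 10.5477 s.
Time per layer: 10.5477 + 7.76 → 18.3077 s.
Build time = 3050 × 18.3077 = 55838.485 s = 15.51 hours.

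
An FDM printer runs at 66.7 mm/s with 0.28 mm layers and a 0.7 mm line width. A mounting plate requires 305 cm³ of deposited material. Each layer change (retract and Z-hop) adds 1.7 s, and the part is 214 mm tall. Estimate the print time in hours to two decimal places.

Line area = 0.28 × 0.7, so 0.196 mm².
Toolpath length = 305 cm³ / 0.196 mm² = 305000 / 0.196 = 1556122.4 mm.
Print-move time = 1556122.4 / 66.7 = 23330.2 s.
Layers = ⌈214/0.28⌉ = 765.
Z-hop total: 765 × 1.7 → 1300.5 s.
Altogether 23330.2 + 1300.5 = 24630.7 s, i.e. 6.84 hours.

6.84 hours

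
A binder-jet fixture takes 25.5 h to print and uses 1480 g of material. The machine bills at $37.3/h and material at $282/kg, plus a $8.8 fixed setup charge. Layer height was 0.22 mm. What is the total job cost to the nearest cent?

Machine cost = 37.3 × 25.5, so $951.15.
Feedstock cost = 282 × 1480/1000 = $417.36.
Total = 951.15 + 417.36 + 8.8 = $1377.31.

$1377.31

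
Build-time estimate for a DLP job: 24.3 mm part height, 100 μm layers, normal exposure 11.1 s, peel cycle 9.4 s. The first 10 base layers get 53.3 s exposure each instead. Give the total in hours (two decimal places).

Number of layers: 24.3 / 0.1 → 243 (rounded up).
Bottom layers = 10 × (53.3 + 9.4) = 627 s.
Normal layers: 233 × (11.1 + 9.4) → 4776.5 s.
Total = 627 + 4776.5 = 5403.5 s = 1.50 hours.

1.50 hours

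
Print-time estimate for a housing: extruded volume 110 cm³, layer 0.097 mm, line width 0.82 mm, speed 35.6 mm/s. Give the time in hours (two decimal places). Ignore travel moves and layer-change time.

10.79 hours

Line area = 0.097 × 0.82, so 0.07954 mm².
Toolpath length = 110 cm³ / 0.07954 mm² = 110000 / 0.07954 = 1382952 mm.
Time extruding = 1382952 / 35.6 = 38847 s.
In the requested units: 38847 s = 10.79 hours.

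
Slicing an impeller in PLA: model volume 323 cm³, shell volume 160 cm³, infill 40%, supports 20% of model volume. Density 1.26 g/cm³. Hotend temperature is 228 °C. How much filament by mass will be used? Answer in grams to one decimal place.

Interior volume = 323 − 160 = 163 cm³.
Infill volume = 0.40 × 163, so 65.2 cm³.
Support = 0.20 × 323, so 64.6 cm³.
Total printed volume = 160 + 65.2 + 64.6 = 289.8 cm³.
Mass: 289.8 × 1.26 → 365.148 g.

365.1 g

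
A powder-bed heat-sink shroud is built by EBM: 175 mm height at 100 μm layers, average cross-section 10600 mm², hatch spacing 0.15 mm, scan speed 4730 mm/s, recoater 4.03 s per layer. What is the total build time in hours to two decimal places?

Layer count = ceil(175 / 0.1) = 1750.
Scan path per layer = 10600 / 0.15 = 70666.7 mm.
Beam time per layer: 70666.7 / 4730 → 14.9401 s.
Per-layer time = 14.9401 + 4.03, so 18.9701 s.
Total: 1750 × 18.9701 s = 33197.675 s → 9.22 hours.

9.22 hours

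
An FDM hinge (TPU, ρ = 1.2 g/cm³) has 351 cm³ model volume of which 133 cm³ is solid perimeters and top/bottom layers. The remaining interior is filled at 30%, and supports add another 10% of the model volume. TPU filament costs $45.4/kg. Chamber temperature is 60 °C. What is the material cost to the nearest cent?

$12.72

Volume inside the shell = 351 − 133, so 218 cm³.
Infill volume = 0.30 × 218 = 65.4 cm³.
Support = 0.10 × 351, so 35.1 cm³.
Deposited volume = 133 + 65.4 + 35.1, so 233.5 cm³.
Mass = 233.5 × 1.2 = 280.2 g.
At $45.4/kg: 280.2/1000 × 45.4 = $12.72.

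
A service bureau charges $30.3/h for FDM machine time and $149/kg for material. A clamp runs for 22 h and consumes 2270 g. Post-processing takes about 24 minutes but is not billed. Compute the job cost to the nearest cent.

$1004.83

Machine cost = 30.3 × 22 = $666.60.
Feedstock cost: 149 × 2270/1000 → $338.23.
Job cost: 666.60 + 338.23 = $1004.83.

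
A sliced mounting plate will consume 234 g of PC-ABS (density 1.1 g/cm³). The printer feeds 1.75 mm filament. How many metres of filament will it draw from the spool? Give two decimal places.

88.44 m

Extruded volume: 234/1.1 = 212.7273 cm³ (212727.3 mm³).
Filament cross-section = π × (1.75/2)² = 2.4053 mm².
L = V/A = 212727.3/2.4053 = 88441.07 mm → 88.44 m.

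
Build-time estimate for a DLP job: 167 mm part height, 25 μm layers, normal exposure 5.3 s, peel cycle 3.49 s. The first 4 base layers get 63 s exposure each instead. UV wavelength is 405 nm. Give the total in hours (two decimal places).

Layers = ⌈167/0.025⌉ = 6680.
Base layers = 4 × (63 + 3.49) = 265.96 s.
Normal layers = 6676 × (5.3 + 3.49) = 58682.04 s.
Sum: 265.96 + 58682.04 = 58948 s → 16.37 hours.

16.37 hours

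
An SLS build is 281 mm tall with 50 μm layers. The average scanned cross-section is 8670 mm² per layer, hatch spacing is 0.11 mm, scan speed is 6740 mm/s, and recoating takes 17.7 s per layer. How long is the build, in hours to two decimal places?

Layer count = ceil(281 / 0.05) = 5620.
Per-layer scan distance = 8670 / 0.11, so 78818.2 mm.
Scan time per layer = 78818.2 / 6740 = 11.6941 s.
Per-layer time: 11.6941 + 17.7 → 29.3941 s.
Build time = 5620 × 29.3941 = 165194.842 s = 45.89 hours.

45.89 hours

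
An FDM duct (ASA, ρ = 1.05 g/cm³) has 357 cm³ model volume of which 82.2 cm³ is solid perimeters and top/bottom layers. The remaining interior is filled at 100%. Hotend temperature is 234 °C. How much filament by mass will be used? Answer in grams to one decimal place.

Volume inside the shell: 357 − 82.2 → 274.8 cm³.
Infill deposited: 1.00 × 274.8 → 274.8 cm³.
Total extruded = 82.2 + 274.8 = 357 cm³.
Mass: 357 × 1.05 → 374.85 g.

374.9 g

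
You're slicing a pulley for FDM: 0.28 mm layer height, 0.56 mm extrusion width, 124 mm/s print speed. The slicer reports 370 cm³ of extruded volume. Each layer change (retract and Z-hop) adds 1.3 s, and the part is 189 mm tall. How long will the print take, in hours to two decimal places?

5.53 hours

Line area: 0.28 × 0.56 → 0.1568 mm².
Toolpath length = 370 cm³ / 0.1568 mm² = 370000 / 0.1568 = 2359693.9 mm.
Time extruding = 2359693.9 / 124, so 19029.8 s.
Layer count = ceil(189 / 0.28) = 675.
Z-hop total: 675 × 1.3 → 877.5 s.
Total = 19029.8 + 877.5 = 19907.3 s = 5.53 hours.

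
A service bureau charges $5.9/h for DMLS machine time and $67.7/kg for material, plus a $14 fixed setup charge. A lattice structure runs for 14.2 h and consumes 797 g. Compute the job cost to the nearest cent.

$151.74

Time charge: 5.9 × 14.2 → $83.78.
Material charge = 67.7 × 797/1000, so $53.9569.
Total = 83.78 + 53.9569 + 14 = 151.7369 ≈ $151.74.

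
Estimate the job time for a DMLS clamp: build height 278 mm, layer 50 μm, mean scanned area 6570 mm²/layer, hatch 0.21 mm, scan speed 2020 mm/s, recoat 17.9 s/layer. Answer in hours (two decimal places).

Layer count = ceil(278 / 0.05) = 5560.
Per-layer scan distance: 6570 / 0.21 → 31285.7 mm.
Scan time per layer: 31285.7 / 2020 → 15.488 s.
Layer cycle: 15.488 + 17.9 → 33.388 s.
5560 layers × 33.388 s/layer = 185637.28 s, i.e. 51.57 hours.

51.57 hours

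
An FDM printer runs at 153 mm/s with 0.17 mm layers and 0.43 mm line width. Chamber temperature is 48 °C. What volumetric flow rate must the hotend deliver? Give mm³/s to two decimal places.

Extrusion cross-section = 0.17 × 0.43, so 0.0731 mm².
Volumetric flow = 153 × 0.0731 = 11.18 mm³/s.

11.18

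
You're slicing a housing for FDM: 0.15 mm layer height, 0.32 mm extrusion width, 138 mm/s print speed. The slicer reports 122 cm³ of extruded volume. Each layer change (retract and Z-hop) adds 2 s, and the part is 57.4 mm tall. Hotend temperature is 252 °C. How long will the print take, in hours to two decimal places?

5.33 hours

Extrusion cross-section = 0.15 × 0.32, so 0.048 mm².
Total extruded path = 122000/0.048 = 2541666.7 mm.
Print-move time = 2541666.7 / 138, so 18417.9 s.
Number of layers: 57.4 / 0.15 → 383 (rounded up).
Non-print overhead = 383 × 2, so 766 s.
Total = 18417.9 + 766 = 19183.9 s = 5.33 hours.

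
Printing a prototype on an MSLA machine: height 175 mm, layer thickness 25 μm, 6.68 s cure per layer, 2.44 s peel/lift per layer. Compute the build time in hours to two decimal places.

Layer count = ceil(175 / 0.025) = 7000.
Each layer takes = 6.68 + 2.44 = 9.12 s.
Build time: 7000 × 9.12 s = 63840 s, i.e. 17.73 hours.

17.73 hours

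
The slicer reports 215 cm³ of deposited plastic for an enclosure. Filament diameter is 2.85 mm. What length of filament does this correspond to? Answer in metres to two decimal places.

33.70 m

Cross-section of 2.85 mm filament: π·(2.85/2)² = 6.3794 mm².
Length = 215 cm³ / 6.3794 mm² = 215000 / 6.3794 = 33702.23 mm = 33.70 m.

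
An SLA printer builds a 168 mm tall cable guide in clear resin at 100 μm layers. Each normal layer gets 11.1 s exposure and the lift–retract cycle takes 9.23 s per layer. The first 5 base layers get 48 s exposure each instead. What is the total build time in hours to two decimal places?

9.54 hours

Layers = ⌈168/0.1⌉ = 1680.
Burn-in layers: 5 × (48 + 9.23) → 286.15 s.
Normal layers = 1675 × (11.1 + 9.23), so 34052.75 s.
Total = 286.15 + 34052.75 = 34338.9 s = 9.54 hours.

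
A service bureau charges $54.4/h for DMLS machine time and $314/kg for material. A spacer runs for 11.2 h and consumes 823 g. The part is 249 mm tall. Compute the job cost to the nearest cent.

$867.70

Machine-time cost: 54.4 × 11.2 → $609.28.
Feedstock cost: 314 × 823/1000 → $258.422.
Job cost: 609.28 + 258.422 = 867.702 ≈ $867.70.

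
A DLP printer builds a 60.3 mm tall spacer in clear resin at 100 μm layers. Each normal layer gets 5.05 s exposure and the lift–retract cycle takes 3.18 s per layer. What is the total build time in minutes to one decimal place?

82.7 minutes

Layers = ⌈60.3/0.1⌉ = 603.
Per-layer time = 5.05 + 3.18 = 8.23 s.
Total = 603 × 8.23 = 4962.69 s = 82.7 minutes.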